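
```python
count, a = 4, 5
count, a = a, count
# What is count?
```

Trace:
`count, a = 4, 5` → count = 4; a = 5
`count, a = a, count` → count = 5; a = 4
So count = 5

Answer: 5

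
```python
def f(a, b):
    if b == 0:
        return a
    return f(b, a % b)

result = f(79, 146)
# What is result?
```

f(79, 146) -> f(146, 79) -> f(79, 67) -> f(67, 12) -> f(12, 7) -> f(7, 5) -> f(5, 2) -> f(2, 1) -> f(1, 0) -> 1

Answer: 1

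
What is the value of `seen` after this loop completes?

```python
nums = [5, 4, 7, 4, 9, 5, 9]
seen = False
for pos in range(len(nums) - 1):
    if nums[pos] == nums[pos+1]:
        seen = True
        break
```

Check consecutive duplicates in [5, 4, 7, 4, 9, 5, 9]
`seen` takes the values: False

Answer: False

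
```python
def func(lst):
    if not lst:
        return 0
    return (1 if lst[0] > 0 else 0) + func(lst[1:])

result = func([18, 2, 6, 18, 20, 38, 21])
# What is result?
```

Count of positive elements in [18, 2, 6, 18, 20, 38, 21] = 7

Answer: 7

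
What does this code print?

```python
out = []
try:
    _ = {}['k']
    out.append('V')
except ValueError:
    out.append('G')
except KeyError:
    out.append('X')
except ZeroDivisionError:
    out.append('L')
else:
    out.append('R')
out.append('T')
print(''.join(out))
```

Execution trace: 'X' (except KeyError) → 'T' (after the try/except). Output: XT

Answer: XT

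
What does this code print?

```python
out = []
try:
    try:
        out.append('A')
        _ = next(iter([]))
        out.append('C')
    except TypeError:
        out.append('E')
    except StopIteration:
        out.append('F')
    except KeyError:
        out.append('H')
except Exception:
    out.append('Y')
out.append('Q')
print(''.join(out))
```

Execution trace: 'A' (inner try body) → 'F' (inner except StopIteration) → 'Q' (after the try/except). Output: AFQ

Answer: AFQ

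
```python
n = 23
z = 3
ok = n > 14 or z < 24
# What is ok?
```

Trace:
`n = 23` → n = 23
`z = 3` → z = 3
`ok = n > 14 or z < 24` → ok = True
So ok = True

Answer: True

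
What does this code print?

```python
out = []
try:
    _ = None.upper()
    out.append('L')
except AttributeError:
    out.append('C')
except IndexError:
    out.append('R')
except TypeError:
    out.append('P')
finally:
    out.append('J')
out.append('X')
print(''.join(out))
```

Execution trace: 'C' (except AttributeError) → 'J' (finally) → 'X' (after the try/except). Output: CJX

Answer: CJX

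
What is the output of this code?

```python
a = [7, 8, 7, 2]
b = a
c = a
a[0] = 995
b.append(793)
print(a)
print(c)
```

Key concept: multiple aliases.
Step by step:
`a = [7, 8, 7, 2]` → a = [7, 8, 7, 2]
`b = a` → b = [7, 8, 7, 2] (same object as a)
`c = a` → c = [7, 8, 7, 2] (same object as a, b)
`a[0] = 995` → a = [995, 8, 7, 2] (same object as b, c); b = [995, 8, 7, 2] (same object as a, c); c = [995, 8, 7, 2] (same object as a, b)
`b.append(793)` → a = [995, 8, 7, 2, 793] (same object as b, c); b = [995, 8, 7, 2, 793] (same object as a, c); c = [995, 8, 7, 2, 793] (same object as a, b)
`print(a)` → prints [995, 8, 7, 2, 793]
`print(c)` → prints [995, 8, 7, 2, 793]

Answer:
[995, 8, 7, 2, 793]
[995, 8, 7, 2, 793]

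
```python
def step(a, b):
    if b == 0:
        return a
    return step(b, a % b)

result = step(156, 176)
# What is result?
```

step(156, 176) -> step(176, 156) -> step(156, 20) -> step(20, 16) -> step(16, 4) -> step(4, 0) -> 4

Answer: 4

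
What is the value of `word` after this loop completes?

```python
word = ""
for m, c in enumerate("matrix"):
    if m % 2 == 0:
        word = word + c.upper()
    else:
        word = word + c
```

Uppercase even positions in 'matrix'
`word` takes the values: "" → "M" → "Ma" → "MaT" → "MaTr" → "MaTrI" → "MaTrIx"

Answer: "MaTrIx"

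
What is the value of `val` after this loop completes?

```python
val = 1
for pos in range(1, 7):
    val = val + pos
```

Start at 1, add 1 through 6
`val` takes the values: 1 → 2 → 4 → 7 → 11 → 16 → 22

Answer: 22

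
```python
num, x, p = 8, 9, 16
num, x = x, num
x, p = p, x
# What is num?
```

Trace:
`num, x, p = 8, 9, 16` → num = 8; x = 9; p = 16
`num, x = x, num` → num = 9; x = 8
`x, p = p, x` → x = 16; p = 8
So num = 9

Answer: 9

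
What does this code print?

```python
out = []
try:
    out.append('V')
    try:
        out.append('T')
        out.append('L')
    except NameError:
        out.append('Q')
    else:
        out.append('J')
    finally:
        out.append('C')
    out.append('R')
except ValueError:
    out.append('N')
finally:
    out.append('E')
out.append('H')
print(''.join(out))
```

Execution trace: 'V' (try body) → 'T' (inner try body) → 'L' (inner try body, no exception) → 'J' (inner else) → 'C' (inner finally) → 'R' (try body, no exception) → 'E' (finally) → 'H' (after the try/except). Output: VTLJCREH

Answer: VTLJCREH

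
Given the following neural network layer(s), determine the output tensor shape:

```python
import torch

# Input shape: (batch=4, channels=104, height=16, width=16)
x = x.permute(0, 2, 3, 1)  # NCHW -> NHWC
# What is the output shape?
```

Input: (4, 104, 16, 16) -> Output: (4, 16, 16, 104)

Answer: (4, 16, 16, 104)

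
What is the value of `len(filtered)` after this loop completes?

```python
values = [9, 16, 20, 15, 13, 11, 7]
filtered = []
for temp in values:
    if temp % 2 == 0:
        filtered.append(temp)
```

Count even numbers in [9, 16, 20, 15, 13, 11, 7]
`filtered` takes the values: [] → [16] → [16, 20]
So `len(filtered)` = 2

Answer: 2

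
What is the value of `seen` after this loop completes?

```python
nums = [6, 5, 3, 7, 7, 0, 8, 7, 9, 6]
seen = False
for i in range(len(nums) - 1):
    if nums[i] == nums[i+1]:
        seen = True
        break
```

Check consecutive duplicates in [6, 5, 3, 7, 7, 0, 8, 7, 9, 6]
`seen` takes the values: False → True

Answer: True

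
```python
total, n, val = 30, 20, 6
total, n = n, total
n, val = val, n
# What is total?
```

Trace:
`total, n, val = 30, 20, 6` → total = 30; n = 20; val = 6
`total, n = n, total` → total = 20; n = 30
`n, val = val, n` → n = 6; val = 30
So total = 20

Answer: 20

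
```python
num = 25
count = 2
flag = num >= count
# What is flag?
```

Trace:
`num = 25` → num = 25
`count = 2` → count = 2
`flag = num >= count` → flag = True
So flag = True

Answer: True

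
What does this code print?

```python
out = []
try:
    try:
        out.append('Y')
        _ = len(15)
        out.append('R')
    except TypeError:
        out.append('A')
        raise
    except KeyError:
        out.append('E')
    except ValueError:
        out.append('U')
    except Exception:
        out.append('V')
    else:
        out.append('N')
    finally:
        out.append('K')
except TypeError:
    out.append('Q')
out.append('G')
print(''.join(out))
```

Execution trace: 'Y' (inner try body) → 'A' (inner except TypeError) → 'K' (inner finally) → 'Q' (outer except TypeError) → 'G' (after the try/except). Output: YAKQG

Answer: YAKQG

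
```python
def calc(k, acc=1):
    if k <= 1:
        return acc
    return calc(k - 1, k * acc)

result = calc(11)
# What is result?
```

Accumulator trace (n, acc): (11, 1) -> (10, 11) -> (9, 110) -> (8, 990) -> (7, 7920) -> (6, 55440) -> (5, 332640) -> (4, 1663200) -> (3, 6652800) -> (2, 19958400) -> (1, 39916800) -> return 39916800

Answer: 39916800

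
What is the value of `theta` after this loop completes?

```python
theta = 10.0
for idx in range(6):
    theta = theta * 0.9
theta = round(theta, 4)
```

Exponential decay: 10.0 * 0.9^6
`theta` takes the values: 10.0 → 9.0 → 8.1 → 7.29 → 6.561 → 5.9049 → 5.31441 → 5.3144

Answer: 5.3144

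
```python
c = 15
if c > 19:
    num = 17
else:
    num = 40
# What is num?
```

Trace:
`c = 15` → c = 15
`if c > 19: ...` → c > 19 is False, take else branch → num = 40
So num = 40

Answer: 40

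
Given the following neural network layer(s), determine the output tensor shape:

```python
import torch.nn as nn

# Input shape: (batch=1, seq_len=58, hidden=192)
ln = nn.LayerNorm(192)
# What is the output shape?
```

Input: (1, 58, 192) -> Output: (1, 58, 192)

Answer: (1, 58, 192)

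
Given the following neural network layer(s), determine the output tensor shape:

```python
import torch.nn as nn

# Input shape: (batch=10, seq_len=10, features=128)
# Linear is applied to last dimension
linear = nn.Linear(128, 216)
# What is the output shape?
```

Input: (10, 10, 128) -> Output: (10, 10, 216)

Answer: (10, 10, 216)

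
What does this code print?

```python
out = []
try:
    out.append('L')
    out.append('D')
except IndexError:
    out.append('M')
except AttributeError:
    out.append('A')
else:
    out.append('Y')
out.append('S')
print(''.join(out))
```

Execution trace: 'L' (try body) → 'D' (try body, no exception) → 'Y' (else) → 'S' (after the try/except). Output: LDYS

Answer: LDYS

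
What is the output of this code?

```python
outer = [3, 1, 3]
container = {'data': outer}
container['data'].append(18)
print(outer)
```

Key concept: dict holds reference to list.
Step by step:
`outer = [3, 1, 3]` → outer = [3, 1, 3]
`container = {'data': outer}` → container = {'data': [3, 1, 3]}
`container['data'].append(18)` → outer = [3, 1, 3, 18]; container = {'data': [3, 1, 3, 18]}
`print(outer)` → prints [3, 1, 3, 18]

Answer: [3, 1, 3, 18]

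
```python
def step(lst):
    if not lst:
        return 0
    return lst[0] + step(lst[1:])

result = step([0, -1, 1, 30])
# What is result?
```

0 + (-1) + 1 + 30 + 0 = 30

Answer: 30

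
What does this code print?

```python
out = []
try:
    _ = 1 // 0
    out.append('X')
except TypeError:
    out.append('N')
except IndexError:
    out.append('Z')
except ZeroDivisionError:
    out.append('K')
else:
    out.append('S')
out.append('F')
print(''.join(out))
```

Execution trace: 'K' (except ZeroDivisionError) → 'F' (after the try/except). Output: KF

Answer: KF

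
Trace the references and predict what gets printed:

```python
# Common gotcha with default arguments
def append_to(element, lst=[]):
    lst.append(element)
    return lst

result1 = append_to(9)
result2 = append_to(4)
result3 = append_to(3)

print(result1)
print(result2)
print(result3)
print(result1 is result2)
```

Key concept: mutable default argument gotcha.
Step by step:
`result1 = append_to(9)` → result1 = [9]
`result2 = append_to(4)` → result1 = [9, 4] (same object as result2); result2 = [9, 4] (same object as result1)
`result3 = append_to(3)` → result1 = [9, 4, 3] (same object as result2, result3); result2 = [9, 4, 3] (same object as result1, result3); result3 = [9, 4, 3] (same object as result1, result2)
`print(result1)` → prints [9, 4, 3]
`print(result2)` → prints [9, 4, 3]
`print(result3)` → prints [9, 4, 3]
`print(result1 is result2)` → prints True

Answer:
[9, 4, 3]
[9, 4, 3]
[9, 4, 3]
True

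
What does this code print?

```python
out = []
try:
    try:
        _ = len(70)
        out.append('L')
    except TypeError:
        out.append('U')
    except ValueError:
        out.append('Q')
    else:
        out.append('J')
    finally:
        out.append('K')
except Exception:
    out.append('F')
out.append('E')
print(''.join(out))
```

Execution trace: 'U' (inner except TypeError) → 'K' (inner finally) → 'E' (after the try/except). Output: UKE

Answer: UKE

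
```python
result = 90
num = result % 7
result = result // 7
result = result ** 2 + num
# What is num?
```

Trace:
`result = 90` → result = 90
`num = result % 7` → num = 6
`result = result // 7` → result = 12
`result = result ** 2 + num` → result = 150
So num = 6

Answer: 6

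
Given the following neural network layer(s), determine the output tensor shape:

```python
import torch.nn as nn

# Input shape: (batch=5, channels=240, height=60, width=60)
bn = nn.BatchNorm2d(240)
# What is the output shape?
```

Input: (5, 240, 60, 60) -> Output: (5, 240, 60, 60)

Answer: (5, 240, 60, 60)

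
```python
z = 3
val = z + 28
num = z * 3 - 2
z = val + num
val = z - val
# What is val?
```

Trace:
`z = 3` → z = 3
`val = z + 28` → val = 31
`num = z * 3 - 2` → num = 7
`z = val + num` → z = 38
`val = z - val` → val = 7
So val = 7

Answer: 7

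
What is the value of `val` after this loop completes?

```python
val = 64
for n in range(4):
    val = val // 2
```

Halve 4 times: 64 // 2^4 = 4
`val` takes the values: 64 → 32 → 16 → 8 → 4

Answer: 4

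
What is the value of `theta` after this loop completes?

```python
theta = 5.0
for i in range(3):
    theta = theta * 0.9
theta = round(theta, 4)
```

Exponential decay: 5.0 * 0.9^3
`theta` takes the values: 5.0 → 4.5 → 4.05 → 3.645

Answer: 3.645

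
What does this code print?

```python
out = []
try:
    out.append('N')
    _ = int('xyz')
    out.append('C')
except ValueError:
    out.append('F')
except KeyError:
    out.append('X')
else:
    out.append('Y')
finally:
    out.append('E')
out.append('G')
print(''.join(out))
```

Execution trace: 'N' (try body) → 'F' (except ValueError) → 'E' (finally) → 'G' (after the try/except). Output: NFEG

Answer: NFEG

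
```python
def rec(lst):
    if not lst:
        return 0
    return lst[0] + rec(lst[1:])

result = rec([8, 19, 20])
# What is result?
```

8 + 19 + 20 + 0 = 47

Answer: 47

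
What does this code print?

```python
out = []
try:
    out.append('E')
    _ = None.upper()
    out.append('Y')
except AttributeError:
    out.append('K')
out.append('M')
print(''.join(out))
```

Execution trace: 'E' (try body) → 'K' (except AttributeError) → 'M' (after the try/except). Output: EKM

Answer: EKM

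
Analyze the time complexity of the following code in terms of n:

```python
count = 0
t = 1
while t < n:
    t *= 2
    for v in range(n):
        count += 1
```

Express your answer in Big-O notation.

Each loop level contributes: log n × n. Multiplying the contributions gives O(n log n).

Answer: O(n log n)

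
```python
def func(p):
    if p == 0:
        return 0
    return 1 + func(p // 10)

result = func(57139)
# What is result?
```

Count of digits of 57139: 5

Answer: 5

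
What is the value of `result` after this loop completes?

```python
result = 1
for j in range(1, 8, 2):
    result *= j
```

Product of 1, 3, 5, ... up to 7
`result` takes the values: 1 → 3 → 15 → 105

Answer: 105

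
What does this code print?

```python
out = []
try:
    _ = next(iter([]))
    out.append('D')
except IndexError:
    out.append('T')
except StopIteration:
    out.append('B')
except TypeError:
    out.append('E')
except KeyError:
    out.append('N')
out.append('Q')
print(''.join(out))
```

Execution trace: 'B' (except StopIteration) → 'Q' (after the try/except). Output: BQ

Answer: BQ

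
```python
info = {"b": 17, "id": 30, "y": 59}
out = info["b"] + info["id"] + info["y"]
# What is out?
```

Trace:
`info = {"b": 17, "id": 30, "y": 59}` → info = {'b': 17, 'id': 30, 'y': 59}
`out = info["b"] + info["id"] + info["y"]` → out = 106
So out = 106

Answer: 106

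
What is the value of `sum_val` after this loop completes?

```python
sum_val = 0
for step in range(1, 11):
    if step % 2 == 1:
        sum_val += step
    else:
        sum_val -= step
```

Add odd, subtract even
`sum_val` takes the values: 0 → 1 → -1 → 2 → -2 → 3 → -3 → 4 → -4 → 5 → -5

Answer: -5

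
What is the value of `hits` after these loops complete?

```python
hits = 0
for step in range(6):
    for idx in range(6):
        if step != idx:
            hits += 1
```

6² - 6 (exclude diagonal)
`hits` takes the values: 0 → 1 → 2 → 3 → 4 → 5 → 6 → 7 → 8 → 9 → 10 → 11 → 12 → 13 → 14 → 15 → 16 → 17 → 18 → 19 → 20 → 21 → 22 → 23 → 24 → 25 → 26 → 27 → 28 → 29 → 30

Answer: 30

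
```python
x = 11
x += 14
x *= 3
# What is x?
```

Trace:
`x = 11` → x = 11
`x += 14` → x = 25
`x *= 3` → x = 75
So x = 75

Answer: 75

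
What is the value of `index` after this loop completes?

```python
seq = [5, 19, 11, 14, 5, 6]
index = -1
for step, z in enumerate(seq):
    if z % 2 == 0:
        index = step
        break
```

First even number index in [5, 19, 11, 14, 5, 6]
`index` takes the values: -1 → 3

Answer: 3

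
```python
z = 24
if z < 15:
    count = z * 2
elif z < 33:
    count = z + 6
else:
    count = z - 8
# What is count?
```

Trace:
`z = 24` → z = 24
`if z < 15: ...` → z < 15 is False, z < 33 is True → count = 30
So count = 30

Answer: 30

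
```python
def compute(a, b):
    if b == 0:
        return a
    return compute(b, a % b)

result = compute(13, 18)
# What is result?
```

compute(13, 18) -> compute(18, 13) -> compute(13, 5) -> compute(5, 3) -> compute(3, 2) -> compute(2, 1) -> compute(1, 0) -> 1

Answer: 1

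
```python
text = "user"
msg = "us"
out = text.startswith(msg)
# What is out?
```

Trace:
`text = "user"` → text = 'user'
`msg = "us"` → msg = 'us'
`out = text.startswith(msg)` → out = True
So out = True

Answer: True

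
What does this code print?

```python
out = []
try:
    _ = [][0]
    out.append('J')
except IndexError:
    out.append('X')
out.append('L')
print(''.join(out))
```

Execution trace: 'X' (except IndexError) → 'L' (after the try/except). Output: XL

Answer: XL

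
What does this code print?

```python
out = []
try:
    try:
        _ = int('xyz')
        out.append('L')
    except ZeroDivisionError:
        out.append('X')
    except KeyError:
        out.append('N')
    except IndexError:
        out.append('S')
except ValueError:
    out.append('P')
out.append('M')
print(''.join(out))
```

Execution trace: 'P' (outer except ValueError) → 'M' (after the try/except). Output: PM

Answer: PM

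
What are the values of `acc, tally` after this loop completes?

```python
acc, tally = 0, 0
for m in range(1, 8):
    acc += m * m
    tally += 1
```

Sum of squares and count
`acc, tally` takes the values: (0, 0) → (1, 0) → (1, 1) → (5, 1) → (5, 2) → (14, 2) → (14, 3) → (30, 3) → (30, 4) → (55, 4) → (55, 5) → (91, 5) → (91, 6) → (140, 6) → (140, 7)

Answer: 140, 7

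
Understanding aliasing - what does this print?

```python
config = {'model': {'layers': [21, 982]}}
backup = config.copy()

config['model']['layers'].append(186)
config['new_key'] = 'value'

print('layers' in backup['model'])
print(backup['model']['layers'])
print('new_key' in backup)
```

Key concept: shallow copy gotcha with nested dict.
Step by step:
`config = {'model': {'layers': [21, 982]}}` → config = {'model': {'layers': [21, 982]}}
`backup = config.copy()` → backup = {'model': {'layers': [21, 982]}}
`config['model']['layers'].append(186)` → config = {'model': {'layers': [21, 982, 186]}}; backup = {'model': {'layers': [21, 982, 186]}}
`config['new_key'] = 'value'` → config = {'model': {'layers': [21, 982, 186]}, 'new_key': 'value'}
`print('layers' in backup['model'])` → prints True
`print(backup['model']['layers'])` → prints [21, 982, 186]
`print('new_key' in backup)` → prints False

Answer:
True
[21, 982, 186]
False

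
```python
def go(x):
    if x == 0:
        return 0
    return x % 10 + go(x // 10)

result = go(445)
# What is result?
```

Sum of digits of 445: 5 + 4 + 4 = 13

Answer: 13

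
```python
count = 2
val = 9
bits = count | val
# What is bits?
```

Trace:
`count = 2` → count = 2
`val = 9` → val = 9
`bits = count | val` → bits = 11
So bits = 11

Answer: 11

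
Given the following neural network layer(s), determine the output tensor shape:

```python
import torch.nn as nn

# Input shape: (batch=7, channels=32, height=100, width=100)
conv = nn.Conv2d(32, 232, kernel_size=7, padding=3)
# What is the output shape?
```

Input: (7, 32, 100, 100) -> Output: (7, 232, 100, 100)

Answer: (7, 232, 100, 100)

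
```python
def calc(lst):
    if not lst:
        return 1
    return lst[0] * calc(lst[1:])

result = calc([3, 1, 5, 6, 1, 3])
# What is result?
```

Product over [3, 1, 5, 6, 1, 3] = 3 * 1 * 5 * 6 * 1 * 3 = 270

Answer: 270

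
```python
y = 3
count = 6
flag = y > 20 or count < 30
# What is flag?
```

Trace:
`y = 3` → y = 3
`count = 6` → count = 6
`flag = y > 20 or count < 30` → flag = True
So flag = True

Answer: True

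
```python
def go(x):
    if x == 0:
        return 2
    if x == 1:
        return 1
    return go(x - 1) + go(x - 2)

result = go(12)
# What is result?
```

Build up from base cases: go(0)=2, go(1)=1, go(2)=3, go(3)=4, go(4)=7, go(5)=11, go(6)=18, ..., go(12)=322

Answer: 322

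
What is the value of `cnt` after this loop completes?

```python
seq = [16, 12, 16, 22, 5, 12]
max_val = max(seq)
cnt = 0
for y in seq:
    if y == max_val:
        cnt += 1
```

Count of max value 22 in [16, 12, 16, 22, 5, 12]
`cnt` takes the values: 0 → 1

Answer: 1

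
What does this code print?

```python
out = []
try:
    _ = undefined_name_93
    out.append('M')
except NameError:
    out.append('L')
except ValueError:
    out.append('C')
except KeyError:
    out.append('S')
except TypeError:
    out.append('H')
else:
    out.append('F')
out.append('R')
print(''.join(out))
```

Execution trace: 'L' (except NameError) → 'R' (after the try/except). Output: LR

Answer: LR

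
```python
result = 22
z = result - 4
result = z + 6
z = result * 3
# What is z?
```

Trace:
`result = 22` → result = 22
`z = result - 4` → z = 18
`result = z + 6` → result = 24
`z = result * 3` → z = 72
So z = 72

Answer: 72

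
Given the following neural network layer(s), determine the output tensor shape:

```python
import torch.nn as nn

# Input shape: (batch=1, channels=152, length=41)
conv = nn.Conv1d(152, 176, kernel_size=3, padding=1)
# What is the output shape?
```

Input: (1, 152, 41) -> Output: (1, 176, 41)

Answer: (1, 176, 41)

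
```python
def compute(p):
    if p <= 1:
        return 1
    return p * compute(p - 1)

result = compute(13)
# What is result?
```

compute(13) = 13 * 12 * 11 * 10 * 9 * 8 * 7 * 6 * 5 * 4 * 3 * 2 * 1 = 6227020800

Answer: 6227020800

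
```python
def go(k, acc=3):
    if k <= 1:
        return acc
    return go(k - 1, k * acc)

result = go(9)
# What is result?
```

Accumulator trace (n, acc): (9, 3) -> (8, 27) -> (7, 216) -> (6, 1512) -> (5, 9072) -> (4, 45360) -> (3, 181440) -> (2, 544320) -> (1, 1088640) -> return 1088640

Answer: 1088640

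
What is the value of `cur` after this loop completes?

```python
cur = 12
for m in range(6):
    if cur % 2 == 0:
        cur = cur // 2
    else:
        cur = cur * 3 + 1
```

Collatz-style transformation from 12
`cur` takes the values: 12 → 6 → 3 → 10 → 5 → 16 → 8

Answer: 8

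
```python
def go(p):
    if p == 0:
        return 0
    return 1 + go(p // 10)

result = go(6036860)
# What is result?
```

Count of digits of 6036860: 7

Answer: 7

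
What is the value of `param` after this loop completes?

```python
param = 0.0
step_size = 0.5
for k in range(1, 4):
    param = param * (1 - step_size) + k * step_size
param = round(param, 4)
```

Moving average with lr=0.5
`param` takes the values: 0.0 → 0.5 → 1.25 → 2.125

Answer: 2.125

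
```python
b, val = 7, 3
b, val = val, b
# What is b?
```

Trace:
`b, val = 7, 3` → b = 7; val = 3
`b, val = val, b` → b = 3; val = 7
So b = 3

Answer: 3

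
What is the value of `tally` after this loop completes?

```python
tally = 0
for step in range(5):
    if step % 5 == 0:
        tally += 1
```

Count numbers divisible by 5 in range(5)
`tally` takes the values: 0 → 1

Answer: 1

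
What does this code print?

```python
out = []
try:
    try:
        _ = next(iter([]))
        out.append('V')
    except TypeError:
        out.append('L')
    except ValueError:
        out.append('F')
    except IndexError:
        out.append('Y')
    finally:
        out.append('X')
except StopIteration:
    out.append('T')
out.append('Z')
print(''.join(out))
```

Execution trace: 'X' (inner finally) → 'T' (outer except StopIteration) → 'Z' (after the try/except). Output: XTZ

Answer: XTZ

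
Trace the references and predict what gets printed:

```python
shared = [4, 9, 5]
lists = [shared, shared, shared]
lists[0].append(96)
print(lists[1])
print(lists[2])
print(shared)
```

Key concept: list of same reference.
Step by step:
`shared = [4, 9, 5]` → shared = [4, 9, 5]
`lists = [shared, shared, shared]` → lists = [[4, 9, 5], [4, 9, 5], [4, 9, 5]]
`lists[0].append(96)` → shared = [4, 9, 5, 96]; lists = [[4, 9, 5, 96], [4, 9, 5, 96], [4, 9, 5, 96]]
`print(lists[1])` → prints [4, 9, 5, 96]
`print(lists[2])` → prints [4, 9, 5, 96]
`print(shared)` → prints [4, 9, 5, 96]

Answer:
[4, 9, 5, 96]
[4, 9, 5, 96]
[4, 9, 5, 96]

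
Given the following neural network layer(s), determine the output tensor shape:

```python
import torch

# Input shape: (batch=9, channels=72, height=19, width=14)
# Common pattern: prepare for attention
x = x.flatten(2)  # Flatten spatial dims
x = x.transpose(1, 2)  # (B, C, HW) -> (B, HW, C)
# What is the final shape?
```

Input: (9, 72, 19, 14) -> after flatten(2): (9, 72, 266) -> Output: (9, 266, 72)

Answer: (9, 266, 72)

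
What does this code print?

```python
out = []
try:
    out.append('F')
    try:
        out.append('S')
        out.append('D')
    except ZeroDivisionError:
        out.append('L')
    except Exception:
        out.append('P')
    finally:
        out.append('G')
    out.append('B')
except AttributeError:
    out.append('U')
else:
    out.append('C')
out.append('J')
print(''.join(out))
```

Execution trace: 'F' (try body) → 'S' (inner try body) → 'D' (inner try body, no exception) → 'G' (inner finally) → 'B' (try body, no exception) → 'C' (else) → 'J' (after the try/except). Output: FSDGBCJ

Answer: FSDGBCJ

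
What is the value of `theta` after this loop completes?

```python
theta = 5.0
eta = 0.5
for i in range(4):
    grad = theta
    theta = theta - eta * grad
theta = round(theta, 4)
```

Gradient descent: w = 5.0 * (1 - 0.5)^4
`theta` takes the values: 5.0 → 2.5 → 1.25 → 0.625 → 0.3125

Answer: 0.3125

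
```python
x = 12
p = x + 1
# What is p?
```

Trace:
`x = 12` → x = 12
`p = x + 1` → p = 13
So p = 13

Answer: 13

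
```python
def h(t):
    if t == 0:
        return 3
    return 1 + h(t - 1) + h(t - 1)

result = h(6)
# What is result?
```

h(t) = 1 + 2·h(t-1), h(0)=3. Closed form: (3+1)·2^6 - 1 = 255.

Answer: 255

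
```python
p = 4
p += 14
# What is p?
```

Trace:
`p = 4` → p = 4
`p += 14` → p = 18
So p = 18

Answer: 18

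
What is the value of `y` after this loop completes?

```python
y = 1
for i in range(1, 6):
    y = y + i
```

Start at 1, add 1 through 5
`y` takes the values: 1 → 2 → 4 → 7 → 11 → 16

Answer: 16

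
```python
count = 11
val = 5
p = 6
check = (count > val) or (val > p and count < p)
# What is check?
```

Trace:
`count = 11` → count = 11
`val = 5` → val = 5
`p = 6` → p = 6
`check = (count > val) or (val > p and count < p)` → check = True
So check = True

Answer: True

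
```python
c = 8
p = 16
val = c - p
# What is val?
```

Trace:
`c = 8` → c = 8
`p = 16` → p = 16
`val = c - p` → val = -8
So val = -8

Answer: -8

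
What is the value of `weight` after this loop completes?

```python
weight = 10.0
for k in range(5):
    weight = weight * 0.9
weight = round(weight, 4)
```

Exponential decay: 10.0 * 0.9^5
`weight` takes the values: 10.0 → 9.0 → 8.1 → 7.29 → 6.561 → 5.9049

Answer: 5.9049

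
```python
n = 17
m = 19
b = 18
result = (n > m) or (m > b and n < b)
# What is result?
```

Trace:
`n = 17` → n = 17
`m = 19` → m = 19
`b = 18` → b = 18
`result = (n > m) or (m > b and n < b)` → result = True
So result = True

Answer: True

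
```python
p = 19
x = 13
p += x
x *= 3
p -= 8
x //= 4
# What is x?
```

Trace:
`p = 19` → p = 19
`x = 13` → x = 13
`p += x` → p = 32
`x *= 3` → x = 39
`p -= 8` → p = 24
`x //= 4` → x = 9
So x = 9

Answer: 9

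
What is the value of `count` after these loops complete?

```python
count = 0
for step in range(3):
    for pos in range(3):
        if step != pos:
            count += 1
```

3² - 3 (exclude diagonal)
`count` takes the values: 0 → 1 → 2 → 3 → 4 → 5 → 6

Answer: 6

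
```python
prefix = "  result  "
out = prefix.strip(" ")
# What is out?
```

Trace:
`prefix = "  result  "` → prefix = '  result  '
`out = prefix.strip(" ")` → out = 'result'
So out = 'result'

Answer: 'result'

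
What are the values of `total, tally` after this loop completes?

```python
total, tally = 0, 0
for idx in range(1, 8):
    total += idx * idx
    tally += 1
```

Sum of squares and count
`total, tally` takes the values: (0, 0) → (1, 0) → (1, 1) → (5, 1) → (5, 2) → (14, 2) → (14, 3) → (30, 3) → (30, 4) → (55, 4) → (55, 5) → (91, 5) → (91, 6) → (140, 6) → (140, 7)

Answer: 140, 7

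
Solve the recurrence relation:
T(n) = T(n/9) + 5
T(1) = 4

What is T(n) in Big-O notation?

Each step divides n by 9 and adds 5. After log_9(n) steps we reach T(1)=4. So T(n) = 5·log_9(n) + 4 = O(log n).

Answer: O(log n)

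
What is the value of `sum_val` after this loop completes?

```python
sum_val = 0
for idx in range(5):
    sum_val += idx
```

Sum of 0 to 4 = 10
`sum_val` takes the values: 0 → 1 → 3 → 6 → 10

Answer: 10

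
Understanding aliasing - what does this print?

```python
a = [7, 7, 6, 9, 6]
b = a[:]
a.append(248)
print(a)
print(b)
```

Key concept: slice [:] creates copy.
Step by step:
`a = [7, 7, 6, 9, 6]` → a = [7, 7, 6, 9, 6]
`b = a[:]` → b = [7, 7, 6, 9, 6]
`a.append(248)` → a = [7, 7, 6, 9, 6, 248]
`print(a)` → prints [7, 7, 6, 9, 6, 248]
`print(b)` → prints [7, 7, 6, 9, 6]

Answer:
[7, 7, 6, 9, 6, 248]
[7, 7, 6, 9, 6]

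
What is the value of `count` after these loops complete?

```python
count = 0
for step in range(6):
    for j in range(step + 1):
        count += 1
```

Triangle: 1 + 2 + ... + 6
`count` takes the values: 0 → 1 → 2 → 3 → 4 → 5 → 6 → 7 → 8 → 9 → 10 → 11 → 12 → 13 → 14 → 15 → 16 → 17 → 18 → 19 → 20 → 21

Answer: 21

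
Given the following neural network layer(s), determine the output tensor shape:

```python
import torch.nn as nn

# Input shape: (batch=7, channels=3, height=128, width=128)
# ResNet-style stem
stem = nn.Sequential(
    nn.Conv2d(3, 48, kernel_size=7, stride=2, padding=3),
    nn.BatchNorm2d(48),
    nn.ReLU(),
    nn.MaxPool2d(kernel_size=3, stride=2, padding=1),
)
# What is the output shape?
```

Input: (7, 3, 128, 128) -> after Conv2d 7x7 stride=2: (7, 48, 64, 64) -> Output: (7, 48, 32, 32)

Answer: (7, 48, 32, 32)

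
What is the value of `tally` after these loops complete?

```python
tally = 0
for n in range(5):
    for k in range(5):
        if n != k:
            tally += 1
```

5² - 5 (exclude diagonal)
`tally` takes the values: 0 → 1 → 2 → 3 → 4 → 5 → 6 → 7 → 8 → 9 → 10 → 11 → 12 → 13 → 14 → 15 → 16 → 17 → 18 → 19 → 20

Answer: 20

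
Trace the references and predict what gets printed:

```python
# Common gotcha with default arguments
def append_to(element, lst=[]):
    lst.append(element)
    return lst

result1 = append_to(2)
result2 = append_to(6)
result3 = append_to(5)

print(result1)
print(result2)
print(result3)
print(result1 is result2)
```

Key concept: mutable default argument gotcha.
Step by step:
`result1 = append_to(2)` → result1 = [2]
`result2 = append_to(6)` → result1 = [2, 6] (same object as result2); result2 = [2, 6] (same object as result1)
`result3 = append_to(5)` → result1 = [2, 6, 5] (same object as result2, result3); result2 = [2, 6, 5] (same object as result1, result3); result3 = [2, 6, 5] (same object as result1, result2)
`print(result1)` → prints [2, 6, 5]
`print(result2)` → prints [2, 6, 5]
`print(result3)` → prints [2, 6, 5]
`print(result1 is result2)` → prints True

Answer:
[2, 6, 5]
[2, 6, 5]
[2, 6, 5]
True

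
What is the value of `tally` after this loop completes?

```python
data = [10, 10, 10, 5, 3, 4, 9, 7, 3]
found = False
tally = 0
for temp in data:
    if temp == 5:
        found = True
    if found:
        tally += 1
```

Count elements after first 5 in [10, 10, 10, 5, 3, 4, 9, 7, 3]
`tally` takes the values: 0 → 1 → 2 → 3 → 4 → 5 → 6

Answer: 6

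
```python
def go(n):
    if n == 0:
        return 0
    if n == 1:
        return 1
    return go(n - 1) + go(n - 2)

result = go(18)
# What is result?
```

Build up from base cases: go(0)=0, go(1)=1, go(2)=1, go(3)=2, go(4)=3, go(5)=5, go(6)=8, ..., go(18)=2584

Answer: 2584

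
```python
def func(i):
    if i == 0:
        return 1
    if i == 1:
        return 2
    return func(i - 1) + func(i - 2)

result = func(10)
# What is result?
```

Build up from base cases: func(0)=1, func(1)=2, func(2)=3, func(3)=5, func(4)=8, func(5)=13, func(6)=21, ..., func(10)=144

Answer: 144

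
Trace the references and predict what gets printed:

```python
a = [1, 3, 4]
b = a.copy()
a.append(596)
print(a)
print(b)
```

Key concept: list.copy() creates independent copy.
Step by step:
`a = [1, 3, 4]` → a = [1, 3, 4]
`b = a.copy()` → b = [1, 3, 4]
`a.append(596)` → a = [1, 3, 4, 596]
`print(a)` → prints [1, 3, 4, 596]
`print(b)` → prints [1, 3, 4]

Answer:
[1, 3, 4, 596]
[1, 3, 4]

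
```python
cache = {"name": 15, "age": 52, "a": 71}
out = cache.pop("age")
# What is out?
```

Trace:
`cache = {"name": 15, "age": 52, "a": 71}` → cache = {'name': 15, 'age': 52, 'a': 71}
`out = cache.pop("age")` → cache = {'name': 15, 'a': 71}; out = 52
So out = 52

Answer: 52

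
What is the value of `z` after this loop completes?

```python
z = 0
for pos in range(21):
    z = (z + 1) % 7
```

Increment mod 7, 21 times = 0
`z` takes the values: 0 → 1 → 2 → 3 → 4 → 5 → 6 → 0 → 1 → 2 → 3 → 4 → 5 → 6 → 0 → 1 → 2 → 3 → 4 → 5 → 6 → 0

Answer: 0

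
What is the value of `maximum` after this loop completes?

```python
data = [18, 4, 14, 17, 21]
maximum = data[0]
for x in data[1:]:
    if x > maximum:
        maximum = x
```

Maximum of [18, 4, 14, 17, 21]
`maximum` takes the values: 18 → 21

Answer: 21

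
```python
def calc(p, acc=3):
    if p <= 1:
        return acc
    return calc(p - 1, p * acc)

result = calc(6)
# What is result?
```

Accumulator trace (n, acc): (6, 3) -> (5, 18) -> (4, 90) -> (3, 360) -> (2, 1080) -> (1, 2160) -> return 2160

Answer: 2160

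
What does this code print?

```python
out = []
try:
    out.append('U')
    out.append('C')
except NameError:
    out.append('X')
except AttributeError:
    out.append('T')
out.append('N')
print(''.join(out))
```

Execution trace: 'U' (try body) → 'C' (try body, no exception) → 'N' (after the try/except). Output: UCN

Answer: UCN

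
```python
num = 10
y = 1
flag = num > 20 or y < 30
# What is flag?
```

Trace:
`num = 10` → num = 10
`y = 1` → y = 1
`flag = num > 20 or y < 30` → flag = True
So flag = True

Answer: True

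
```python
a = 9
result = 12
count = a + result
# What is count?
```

Trace:
`a = 9` → a = 9
`result = 12` → result = 12
`count = a + result` → count = 21
So count = 21

Answer: 21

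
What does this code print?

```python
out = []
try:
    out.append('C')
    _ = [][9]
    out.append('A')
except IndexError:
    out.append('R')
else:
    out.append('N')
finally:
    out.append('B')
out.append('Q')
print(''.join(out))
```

Execution trace: 'C' (try body) → 'R' (except IndexError) → 'B' (finally) → 'Q' (after the try/except). Output: CRBQ

Answer: CRBQ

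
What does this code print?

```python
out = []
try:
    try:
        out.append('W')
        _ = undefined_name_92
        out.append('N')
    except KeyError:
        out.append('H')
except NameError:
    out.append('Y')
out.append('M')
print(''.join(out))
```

Execution trace: 'W' (try body) → 'Y' (outer except NameError) → 'M' (after the try/except). Output: WYM

Answer: WYM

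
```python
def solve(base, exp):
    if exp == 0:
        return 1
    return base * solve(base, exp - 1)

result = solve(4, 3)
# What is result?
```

solve(4, 3) = 4 * 4 * 4 = 64

Answer: 64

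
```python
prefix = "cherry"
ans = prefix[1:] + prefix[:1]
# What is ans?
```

Trace:
`prefix = "cherry"` → prefix = 'cherry'
`ans = prefix[1:] + prefix[:1]` → ans = 'herryc'
So ans = 'herryc'

Answer: 'herryc'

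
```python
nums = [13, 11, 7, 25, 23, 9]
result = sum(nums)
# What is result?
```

Trace:
`nums = [13, 11, 7, 25, 23, 9]` → nums = [13, 11, 7, 25, 23, 9]
`result = sum(nums)` → result = 88
So result = 88

Answer: 88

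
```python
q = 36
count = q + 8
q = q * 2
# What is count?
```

Trace:
`q = 36` → q = 36
`count = q + 8` → count = 44
`q = q * 2` → q = 72
So count = 44

Answer: 44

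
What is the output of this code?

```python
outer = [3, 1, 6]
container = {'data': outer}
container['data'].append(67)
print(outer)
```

Key concept: dict holds reference to list.
Step by step:
`outer = [3, 1, 6]` → outer = [3, 1, 6]
`container = {'data': outer}` → container = {'data': [3, 1, 6]}
`container['data'].append(67)` → outer = [3, 1, 6, 67]; container = {'data': [3, 1, 6, 67]}
`print(outer)` → prints [3, 1, 6, 67]

Answer: [3, 1, 6, 67]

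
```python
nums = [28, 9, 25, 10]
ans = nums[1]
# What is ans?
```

Trace:
`nums = [28, 9, 25, 10]` → nums = [28, 9, 25, 10]
`ans = nums[1]` → ans = 9
So ans = 9

Answer: 9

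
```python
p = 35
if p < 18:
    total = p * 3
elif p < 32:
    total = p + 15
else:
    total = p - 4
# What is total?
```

Trace:
`p = 35` → p = 35
`if p < 18: ...` → p < 18 is False, p < 32 is False, take else branch → total = 31
So total = 31

Answer: 31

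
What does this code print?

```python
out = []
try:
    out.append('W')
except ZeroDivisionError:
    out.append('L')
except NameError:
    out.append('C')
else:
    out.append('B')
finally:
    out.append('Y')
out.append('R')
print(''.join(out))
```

Execution trace: 'W' (try body, no exception) → 'B' (else) → 'Y' (finally) → 'R' (after the try/except). Output: WBYR

Answer: WBYR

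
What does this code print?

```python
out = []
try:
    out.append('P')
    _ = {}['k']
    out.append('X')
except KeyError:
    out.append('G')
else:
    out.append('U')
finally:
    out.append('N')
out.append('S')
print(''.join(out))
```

Execution trace: 'P' (try body) → 'G' (except KeyError) → 'N' (finally) → 'S' (after the try/except). Output: PGNS

Answer: PGNS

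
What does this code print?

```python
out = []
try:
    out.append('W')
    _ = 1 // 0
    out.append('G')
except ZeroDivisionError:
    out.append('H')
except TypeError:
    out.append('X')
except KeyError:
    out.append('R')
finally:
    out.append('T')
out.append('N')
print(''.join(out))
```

Execution trace: 'W' (try body) → 'H' (except ZeroDivisionError) → 'T' (finally) → 'N' (after the try/except). Output: WHTN

Answer: WHTN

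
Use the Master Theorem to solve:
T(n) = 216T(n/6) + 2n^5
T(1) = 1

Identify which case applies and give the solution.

a=216, b=6, f(n)=2n^5. log_6(216) = 3. Since c=5 > 3 and the regularity condition holds (216(n/6)^5 = (216/6^5)n^5 with 216/6^5 < 1), Case 3 applies: T(n) = Θ(f(n)) = O(n^5).

Answer: O(n^5) - Case 3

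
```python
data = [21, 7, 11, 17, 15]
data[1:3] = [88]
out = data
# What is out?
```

Trace:
`data = [21, 7, 11, 17, 15]` → data = [21, 7, 11, 17, 15]
`data[1:3] = [88]` → data = [21, 88, 17, 15]
`out = data` → out = [21, 88, 17, 15]
So out = [21, 88, 17, 15]

Answer: [21, 88, 17, 15]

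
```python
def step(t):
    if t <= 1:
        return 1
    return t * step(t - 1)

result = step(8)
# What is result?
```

step(8) = 8 * 7 * 6 * 5 * 4 * 3 * 2 * 1 = 40320

Answer: 40320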